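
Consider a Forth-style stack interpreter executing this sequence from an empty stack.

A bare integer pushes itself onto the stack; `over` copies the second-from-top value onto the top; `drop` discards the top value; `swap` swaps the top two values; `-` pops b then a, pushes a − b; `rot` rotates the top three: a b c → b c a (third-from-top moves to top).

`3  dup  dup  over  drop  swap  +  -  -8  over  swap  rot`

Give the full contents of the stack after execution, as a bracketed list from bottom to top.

[-3, -8, -3]

3    -> 3
dup  -> 3 3
dup  -> 3 3 3
over -> 3 3 3 3
drop -> 3 3 3
swap -> 3 3 3
+    -> 3 6
-    -> -3
-8   -> -3 -8
over -> -3 -8 -3
swap -> -3 -3 -8
rot  -> -3 -8 -3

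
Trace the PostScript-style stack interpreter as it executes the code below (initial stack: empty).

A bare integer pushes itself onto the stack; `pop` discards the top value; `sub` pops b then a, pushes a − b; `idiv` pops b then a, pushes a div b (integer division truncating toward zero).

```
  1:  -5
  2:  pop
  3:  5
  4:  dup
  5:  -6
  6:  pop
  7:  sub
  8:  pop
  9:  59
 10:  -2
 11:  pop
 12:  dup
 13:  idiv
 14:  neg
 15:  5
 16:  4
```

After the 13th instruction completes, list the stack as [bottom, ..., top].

[1]

-5   -> -5
pop  -> (empty)
5    -> 5
dup  -> 5 5
-6   -> 5 5 -6
pop  -> 5 5
sub  -> 0
pop  -> (empty)
59   -> 59
-2   -> 59 -2
pop  -> 59
dup  -> 59 59
idiv -> 1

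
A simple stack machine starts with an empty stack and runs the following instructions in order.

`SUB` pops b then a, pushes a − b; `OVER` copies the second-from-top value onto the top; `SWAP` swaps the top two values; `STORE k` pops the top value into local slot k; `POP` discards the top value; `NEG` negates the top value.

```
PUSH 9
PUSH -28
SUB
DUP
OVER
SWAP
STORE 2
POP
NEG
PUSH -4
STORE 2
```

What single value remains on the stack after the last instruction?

PUSH 9    [9]
PUSH -28  [9, -28]
SUB       [37]
DUP       [37, 37]
OVER      [37, 37, 37]
SWAP      [37, 37, 37]
STORE 2   [37, 37]
POP       [37]
NEG       [-37]
PUSH -4   [-37, -4]
STORE 2   [-37]

-37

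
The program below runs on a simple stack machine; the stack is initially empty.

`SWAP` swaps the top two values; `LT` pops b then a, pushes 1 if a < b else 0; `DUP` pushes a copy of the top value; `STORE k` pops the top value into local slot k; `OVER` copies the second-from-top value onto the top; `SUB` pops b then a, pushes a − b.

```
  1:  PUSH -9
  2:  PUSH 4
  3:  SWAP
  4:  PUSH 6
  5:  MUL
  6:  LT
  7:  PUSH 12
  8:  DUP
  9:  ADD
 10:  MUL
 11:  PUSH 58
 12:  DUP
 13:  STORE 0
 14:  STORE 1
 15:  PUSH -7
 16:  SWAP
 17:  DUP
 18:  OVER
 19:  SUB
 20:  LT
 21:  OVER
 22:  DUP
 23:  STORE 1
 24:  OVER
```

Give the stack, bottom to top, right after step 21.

[-7, 0, -7]

PUSH -9 -> [-9]
PUSH 4  -> [-9, 4]
SWAP    -> [4, -9]
PUSH 6  -> [4, -9, 6]
MUL     -> [4, -54]
LT      -> [0]
PUSH 12 -> [0, 12]
DUP     -> [0, 12, 12]
ADD     -> [0, 24]
MUL     -> [0]
PUSH 58 -> [0, 58]
DUP     -> [0, 58, 58]
STORE 0 -> [0, 58]
STORE 1 -> [0]
PUSH -7 -> [0, -7]
SWAP    -> [-7, 0]
DUP     -> [-7, 0, 0]
OVER    -> [-7, 0, 0, 0]
SUB     -> [-7, 0, 0]
LT      -> [-7, 0]
OVER    -> [-7, 0, -7]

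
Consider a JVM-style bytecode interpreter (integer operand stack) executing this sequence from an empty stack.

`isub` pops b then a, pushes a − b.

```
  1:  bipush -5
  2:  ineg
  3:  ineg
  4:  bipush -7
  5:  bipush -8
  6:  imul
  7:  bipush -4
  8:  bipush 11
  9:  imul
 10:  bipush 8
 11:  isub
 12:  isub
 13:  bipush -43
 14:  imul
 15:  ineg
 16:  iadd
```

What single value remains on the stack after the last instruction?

bipush -5  : -5
ineg       : 5
ineg       : -5
bipush -7  : -5 -7
bipush -8  : -5 -7 -8
imul       : -5 56
bipush -4  : -5 56 -4
bipush 11  : -5 56 -4 11
imul       : -5 56 -44
bipush 8   : -5 56 -44 8
isub       : -5 56 -52
isub       : -5 108
bipush -43 : -5 108 -43
imul       : -5 -4644
ineg       : -5 4644
iadd       : 4639

4639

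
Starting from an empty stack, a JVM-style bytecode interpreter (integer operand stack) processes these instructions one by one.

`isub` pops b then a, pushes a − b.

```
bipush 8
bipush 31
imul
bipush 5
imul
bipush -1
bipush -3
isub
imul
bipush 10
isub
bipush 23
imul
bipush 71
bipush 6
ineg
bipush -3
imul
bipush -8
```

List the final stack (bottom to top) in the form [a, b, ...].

bipush 8  -> [8]
bipush 31 -> [8, 31]
imul      -> [248]
bipush 5  -> [248, 5]
imul      -> [1240]
bipush -1 -> [1240, -1]
bipush -3 -> [1240, -1, -3]
isub      -> [1240, 2]
imul      -> [2480]
bipush 10 -> [2480, 10]
isub      -> [2470]
bipush 23 -> [2470, 23]
imul      -> [56810]
bipush 71 -> [56810, 71]
bipush 6  -> [56810, 71, 6]
ineg      -> [56810, 71, -6]
bipush -3 -> [56810, 71, -6, -3]
imul      -> [56810, 71, 18]
bipush -8 -> [56810, 71, 18, -8]

[56810, 71, 18, -8]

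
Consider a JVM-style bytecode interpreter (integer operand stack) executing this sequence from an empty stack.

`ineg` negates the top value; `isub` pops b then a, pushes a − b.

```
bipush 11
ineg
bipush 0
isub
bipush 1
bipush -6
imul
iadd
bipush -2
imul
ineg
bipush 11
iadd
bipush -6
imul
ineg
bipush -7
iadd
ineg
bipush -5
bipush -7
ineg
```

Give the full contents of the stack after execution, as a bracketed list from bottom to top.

bipush 11  [11]
ineg       [-11]
bipush 0   [-11, 0]
isub       [-11]
bipush 1   [-11, 1]
bipush -6  [-11, 1, -6]
imul       [-11, -6]
iadd       [-17]
bipush -2  [-17, -2]
imul       [34]
ineg       [-34]
bipush 11  [-34, 11]
iadd       [-23]
bipush -6  [-23, -6]
imul       [138]
ineg       [-138]
bipush -7  [-138, -7]
iadd       [-145]
ineg       [145]
bipush -5  [145, -5]
bipush -7  [145, -5, -7]
ineg       [145, -5, 7]

[145, -5, 7]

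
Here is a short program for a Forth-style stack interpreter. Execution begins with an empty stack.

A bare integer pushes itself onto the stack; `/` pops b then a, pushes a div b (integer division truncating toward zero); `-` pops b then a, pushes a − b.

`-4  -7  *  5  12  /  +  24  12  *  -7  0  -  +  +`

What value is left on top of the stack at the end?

309

-4 : -4
-7 : -4 -7
*  : 28
5  : 28 5
12 : 28 5 12
/  : 28 0
+  : 28
24 : 28 24
12 : 28 24 12
*  : 28 288
-7 : 28 288 -7
0  : 28 288 -7 0
-  : 28 288 -7
+  : 28 281
+  : 309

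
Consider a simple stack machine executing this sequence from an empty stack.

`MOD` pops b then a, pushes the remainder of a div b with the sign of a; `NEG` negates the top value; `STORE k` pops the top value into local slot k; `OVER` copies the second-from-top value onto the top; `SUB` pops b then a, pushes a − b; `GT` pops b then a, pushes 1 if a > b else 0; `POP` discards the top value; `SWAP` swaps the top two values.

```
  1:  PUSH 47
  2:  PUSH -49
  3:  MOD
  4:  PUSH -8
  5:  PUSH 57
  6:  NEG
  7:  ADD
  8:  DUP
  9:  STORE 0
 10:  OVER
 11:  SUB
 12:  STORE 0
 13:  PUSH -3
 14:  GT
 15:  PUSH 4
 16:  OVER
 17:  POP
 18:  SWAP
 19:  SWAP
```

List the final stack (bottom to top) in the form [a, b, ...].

PUSH 47   [47]
PUSH -49  [47, -49]
MOD       [47]
PUSH -8   [47, -8]
PUSH 57   [47, -8, 57]
NEG       [47, -8, -57]
ADD       [47, -65]
DUP       [47, -65, -65]
STORE 0   [47, -65]
OVER      [47, -65, 47]
SUB       [47, -112]
STORE 0   [47]
PUSH -3   [47, -3]
GT        [1]
PUSH 4    [1, 4]
OVER      [1, 4, 1]
POP       [1, 4]
SWAP      [4, 1]
SWAP      [1, 4]

[1, 4]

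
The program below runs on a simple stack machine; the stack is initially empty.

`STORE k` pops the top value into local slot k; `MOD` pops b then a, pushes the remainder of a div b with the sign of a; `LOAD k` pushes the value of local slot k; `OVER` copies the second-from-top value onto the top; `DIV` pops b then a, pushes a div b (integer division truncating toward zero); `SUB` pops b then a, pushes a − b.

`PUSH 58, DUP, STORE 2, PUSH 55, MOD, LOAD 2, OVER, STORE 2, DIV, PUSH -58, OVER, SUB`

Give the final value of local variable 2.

3

PUSH 58  : [58]
DUP      : [58, 58]
STORE 2  : [58]
PUSH 55  : [58, 55]
MOD      : [3]
LOAD 2   : [3, 58]
OVER     : [3, 58, 3]
STORE 2  : [3, 58]
DIV      : [0]
PUSH -58 : [0, -58]
OVER     : [0, -58, 0]
SUB      : [0, -58]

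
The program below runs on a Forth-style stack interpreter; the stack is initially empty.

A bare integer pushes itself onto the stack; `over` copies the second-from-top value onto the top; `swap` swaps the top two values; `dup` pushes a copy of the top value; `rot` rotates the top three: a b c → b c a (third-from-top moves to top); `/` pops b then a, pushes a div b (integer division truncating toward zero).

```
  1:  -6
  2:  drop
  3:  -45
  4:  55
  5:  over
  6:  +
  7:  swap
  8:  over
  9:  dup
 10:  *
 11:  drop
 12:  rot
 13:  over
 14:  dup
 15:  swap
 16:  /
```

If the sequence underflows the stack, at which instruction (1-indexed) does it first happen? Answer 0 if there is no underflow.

-6   : -6
drop : (empty)
-45  : -45
55   : -45 55
over : -45 55 -45
+    : -45 10
swap : 10 -45
over : 10 -45 10
dup  : 10 -45 10 10
*    : 10 -45 100
drop : 10 -45
rot  — needs 3 operands, stack has 2 → underflow

12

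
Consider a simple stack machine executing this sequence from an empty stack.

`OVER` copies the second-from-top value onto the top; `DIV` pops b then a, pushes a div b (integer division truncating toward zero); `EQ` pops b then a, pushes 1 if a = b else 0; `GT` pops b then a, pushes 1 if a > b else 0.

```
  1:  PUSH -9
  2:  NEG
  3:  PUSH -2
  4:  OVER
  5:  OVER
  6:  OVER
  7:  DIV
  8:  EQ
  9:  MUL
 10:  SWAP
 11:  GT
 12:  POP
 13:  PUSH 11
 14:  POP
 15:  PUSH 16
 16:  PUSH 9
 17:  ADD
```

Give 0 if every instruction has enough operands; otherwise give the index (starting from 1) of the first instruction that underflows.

PUSH -9 : -9
NEG     : 9
PUSH -2 : 9 -2
OVER    : 9 -2 9
OVER    : 9 -2 9 -2
OVER    : 9 -2 9 -2 9
DIV     : 9 -2 9 0
EQ      : 9 -2 0
MUL     : 9 0
SWAP    : 0 9
GT      : 0
POP     : (empty)
PUSH 11 : 11
POP     : (empty)
PUSH 16 : 16
PUSH 9  : 16 9
ADD     : 25

0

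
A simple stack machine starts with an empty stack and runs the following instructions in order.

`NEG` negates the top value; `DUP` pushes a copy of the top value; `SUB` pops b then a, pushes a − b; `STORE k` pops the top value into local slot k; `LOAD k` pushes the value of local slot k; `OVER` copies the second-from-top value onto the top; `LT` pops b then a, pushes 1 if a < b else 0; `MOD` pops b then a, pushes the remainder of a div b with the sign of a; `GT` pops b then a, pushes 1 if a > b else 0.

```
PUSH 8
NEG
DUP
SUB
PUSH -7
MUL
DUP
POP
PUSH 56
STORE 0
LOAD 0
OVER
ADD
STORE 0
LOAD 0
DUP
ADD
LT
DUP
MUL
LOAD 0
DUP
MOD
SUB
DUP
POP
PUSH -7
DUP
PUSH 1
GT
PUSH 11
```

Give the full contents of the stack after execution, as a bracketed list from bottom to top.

PUSH 8  -> 8
NEG     -> -8
DUP     -> -8 -8
SUB     -> 0
PUSH -7 -> 0 -7
MUL     -> 0
DUP     -> 0 0
POP     -> 0
PUSH 56 -> 0 56
STORE 0 -> 0
LOAD 0  -> 0 56
OVER    -> 0 56 0
ADD     -> 0 56
STORE 0 -> 0
LOAD 0  -> 0 56
DUP     -> 0 56 56
ADD     -> 0 112
LT      -> 1
DUP     -> 1 1
MUL     -> 1
LOAD 0  -> 1 56
DUP     -> 1 56 56
MOD     -> 1 0
SUB     -> 1
DUP     -> 1 1
POP     -> 1
PUSH -7 -> 1 -7
DUP     -> 1 -7 -7
PUSH 1  -> 1 -7 -7 1
GT      -> 1 -7 0
PUSH 11 -> 1 -7 0 11

[1, -7, 0, 11]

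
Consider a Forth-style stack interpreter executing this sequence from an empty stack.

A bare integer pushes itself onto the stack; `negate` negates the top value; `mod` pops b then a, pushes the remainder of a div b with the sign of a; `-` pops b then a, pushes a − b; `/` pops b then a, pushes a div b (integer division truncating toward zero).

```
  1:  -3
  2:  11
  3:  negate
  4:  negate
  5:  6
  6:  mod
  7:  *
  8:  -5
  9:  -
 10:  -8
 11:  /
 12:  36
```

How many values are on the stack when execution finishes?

-3      -3
11      -3 11
negate  -3 -11
negate  -3 11
6       -3 11 6
mod     -3 5
*       -15
-5      -15 -5
-       -10
-8      -10 -8
/       1
36      1 36

2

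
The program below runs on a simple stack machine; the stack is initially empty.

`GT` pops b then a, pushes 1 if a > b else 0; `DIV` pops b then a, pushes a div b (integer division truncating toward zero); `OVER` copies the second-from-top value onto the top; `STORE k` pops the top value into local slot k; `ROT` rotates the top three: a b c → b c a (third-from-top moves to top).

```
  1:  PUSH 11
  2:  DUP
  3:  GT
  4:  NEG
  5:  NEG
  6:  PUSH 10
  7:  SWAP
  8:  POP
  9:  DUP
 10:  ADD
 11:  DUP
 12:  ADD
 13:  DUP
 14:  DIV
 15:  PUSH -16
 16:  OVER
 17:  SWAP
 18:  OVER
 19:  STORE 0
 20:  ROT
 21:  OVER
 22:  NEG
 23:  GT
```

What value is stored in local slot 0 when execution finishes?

1

PUSH 11   [11]
DUP       [11, 11]
GT        [0]
NEG       [0]
NEG       [0]
PUSH 10   [0, 10]
SWAP      [10, 0]
POP       [10]
DUP       [10, 10]
ADD       [20]
DUP       [20, 20]
ADD       [40]
DUP       [40, 40]
DIV       [1]
PUSH -16  [1, -16]
OVER      [1, -16, 1]
SWAP      [1, 1, -16]
OVER      [1, 1, -16, 1]
STORE 0   [1, 1, -16]
ROT       [1, -16, 1]
OVER      [1, -16, 1, -16]
NEG       [1, -16, 1, 16]
GT        [1, -16, 0]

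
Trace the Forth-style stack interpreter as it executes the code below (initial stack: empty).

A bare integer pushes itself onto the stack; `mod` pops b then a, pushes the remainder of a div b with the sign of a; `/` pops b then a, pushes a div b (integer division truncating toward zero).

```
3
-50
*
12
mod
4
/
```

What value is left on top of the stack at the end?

3    3
-50  3 -50
*    -150
12   -150 12
mod  -6
4    -6 4
/    -1

-1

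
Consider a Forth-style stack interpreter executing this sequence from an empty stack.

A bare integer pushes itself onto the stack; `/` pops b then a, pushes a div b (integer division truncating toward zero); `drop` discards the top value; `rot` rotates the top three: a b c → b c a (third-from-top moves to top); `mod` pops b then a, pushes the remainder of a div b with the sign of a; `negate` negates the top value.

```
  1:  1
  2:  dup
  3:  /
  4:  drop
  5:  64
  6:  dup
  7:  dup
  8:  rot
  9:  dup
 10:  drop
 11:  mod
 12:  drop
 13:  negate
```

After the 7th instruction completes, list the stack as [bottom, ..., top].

1    -> 1
dup  -> 1 1
/    -> 1
drop -> (empty)
64   -> 64
dup  -> 64 64
dup  -> 64 64 64

[64, 64, 64]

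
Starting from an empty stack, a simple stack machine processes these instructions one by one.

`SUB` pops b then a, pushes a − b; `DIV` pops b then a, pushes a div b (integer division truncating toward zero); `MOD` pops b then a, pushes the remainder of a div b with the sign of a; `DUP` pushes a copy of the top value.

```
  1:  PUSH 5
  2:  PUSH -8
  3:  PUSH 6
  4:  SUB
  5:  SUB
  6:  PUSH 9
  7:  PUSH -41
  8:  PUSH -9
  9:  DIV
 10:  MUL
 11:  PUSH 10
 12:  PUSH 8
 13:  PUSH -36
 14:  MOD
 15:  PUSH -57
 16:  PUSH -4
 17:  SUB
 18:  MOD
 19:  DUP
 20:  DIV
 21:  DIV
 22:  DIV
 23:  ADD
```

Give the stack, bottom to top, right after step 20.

[19, 36, 10, 1]

PUSH 5   → 5
PUSH -8  → 5 -8
PUSH 6   → 5 -8 6
SUB      → 5 -14
SUB      → 19
PUSH 9   → 19 9
PUSH -41 → 19 9 -41
PUSH -9  → 19 9 -41 -9
DIV      → 19 9 4
MUL      → 19 36
PUSH 10  → 19 36 10
PUSH 8   → 19 36 10 8
PUSH -36 → 19 36 10 8 -36
MOD      → 19 36 10 8
PUSH -57 → 19 36 10 8 -57
PUSH -4  → 19 36 10 8 -57 -4
SUB      → 19 36 10 8 -53
MOD      → 19 36 10 8
DUP      → 19 36 10 8 8
DIV      → 19 36 10 1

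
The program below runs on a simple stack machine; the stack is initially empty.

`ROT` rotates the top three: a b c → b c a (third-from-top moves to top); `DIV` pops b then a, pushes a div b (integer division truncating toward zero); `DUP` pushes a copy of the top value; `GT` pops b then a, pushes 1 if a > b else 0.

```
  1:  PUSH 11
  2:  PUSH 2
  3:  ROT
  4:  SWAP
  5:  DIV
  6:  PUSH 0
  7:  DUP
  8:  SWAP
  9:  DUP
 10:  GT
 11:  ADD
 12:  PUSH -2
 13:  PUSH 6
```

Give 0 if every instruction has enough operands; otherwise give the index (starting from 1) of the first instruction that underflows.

PUSH 11  11
PUSH 2   11 2
ROT  — needs 3 operands, stack has 2 → underflow

3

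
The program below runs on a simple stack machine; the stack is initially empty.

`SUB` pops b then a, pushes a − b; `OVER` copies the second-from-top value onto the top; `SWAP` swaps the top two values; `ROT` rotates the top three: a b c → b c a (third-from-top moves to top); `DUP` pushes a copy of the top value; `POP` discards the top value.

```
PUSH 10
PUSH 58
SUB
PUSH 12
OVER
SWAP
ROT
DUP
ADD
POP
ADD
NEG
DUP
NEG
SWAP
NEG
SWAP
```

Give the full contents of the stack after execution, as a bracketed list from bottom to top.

PUSH 10 -> [10]
PUSH 58 -> [10, 58]
SUB     -> [-48]
PUSH 12 -> [-48, 12]
OVER    -> [-48, 12, -48]
SWAP    -> [-48, -48, 12]
ROT     -> [-48, 12, -48]
DUP     -> [-48, 12, -48, -48]
ADD     -> [-48, 12, -96]
POP     -> [-48, 12]
ADD     -> [-36]
NEG     -> [36]
DUP     -> [36, 36]
NEG     -> [36, -36]
SWAP    -> [-36, 36]
NEG     -> [-36, -36]
SWAP    -> [-36, -36]

[-36, -36]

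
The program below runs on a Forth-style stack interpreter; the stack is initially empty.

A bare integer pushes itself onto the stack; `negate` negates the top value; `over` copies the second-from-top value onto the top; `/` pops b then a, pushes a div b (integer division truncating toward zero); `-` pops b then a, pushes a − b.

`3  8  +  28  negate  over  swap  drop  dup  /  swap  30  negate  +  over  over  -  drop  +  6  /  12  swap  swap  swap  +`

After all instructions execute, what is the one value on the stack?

3      : [3]
8      : [3, 8]
+      : [11]
28     : [11, 28]
negate : [11, -28]
over   : [11, -28, 11]
swap   : [11, 11, -28]
drop   : [11, 11]
dup    : [11, 11, 11]
/      : [11, 1]
swap   : [1, 11]
30     : [1, 11, 30]
negate : [1, 11, -30]
+      : [1, -19]
over   : [1, -19, 1]
over   : [1, -19, 1, -19]
-      : [1, -19, 20]
drop   : [1, -19]
+      : [-18]
6      : [-18, 6]
/      : [-3]
12     : [-3, 12]
swap   : [12, -3]
swap   : [-3, 12]
swap   : [12, -3]
+      : [9]

9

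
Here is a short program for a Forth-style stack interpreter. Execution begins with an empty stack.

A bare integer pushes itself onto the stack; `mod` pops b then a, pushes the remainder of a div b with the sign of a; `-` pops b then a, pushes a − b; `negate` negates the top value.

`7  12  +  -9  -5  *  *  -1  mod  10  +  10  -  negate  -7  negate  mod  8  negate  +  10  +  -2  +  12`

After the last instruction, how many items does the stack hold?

7       7
12      7 12
+       19
-9      19 -9
-5      19 -9 -5
*       19 45
*       855
-1      855 -1
mod     0
10      0 10
+       10
10      10 10
-       0
negate  0
-7      0 -7
negate  0 7
mod     0
8       0 8
negate  0 -8
+       -8
10      -8 10
+       2
-2      2 -2
+       0
12      0 12

2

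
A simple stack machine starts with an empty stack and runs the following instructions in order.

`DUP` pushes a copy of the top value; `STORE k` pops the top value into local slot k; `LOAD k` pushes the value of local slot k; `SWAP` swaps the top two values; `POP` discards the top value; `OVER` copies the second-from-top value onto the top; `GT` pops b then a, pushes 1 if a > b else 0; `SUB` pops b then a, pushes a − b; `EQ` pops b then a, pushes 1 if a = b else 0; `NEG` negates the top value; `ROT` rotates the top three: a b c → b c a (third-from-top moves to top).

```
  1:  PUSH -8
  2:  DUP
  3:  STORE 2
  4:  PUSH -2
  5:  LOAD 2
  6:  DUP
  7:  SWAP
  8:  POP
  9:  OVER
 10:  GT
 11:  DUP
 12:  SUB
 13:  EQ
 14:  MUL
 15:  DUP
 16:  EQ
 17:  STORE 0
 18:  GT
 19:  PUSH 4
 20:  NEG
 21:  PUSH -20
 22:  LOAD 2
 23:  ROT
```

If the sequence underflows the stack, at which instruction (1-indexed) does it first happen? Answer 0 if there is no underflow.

18

PUSH -8 -> -8
DUP     -> -8 -8
STORE 2 -> -8
PUSH -2 -> -8 -2
LOAD 2  -> -8 -2 -8
DUP     -> -8 -2 -8 -8
SWAP    -> -8 -2 -8 -8
POP     -> -8 -2 -8
OVER    -> -8 -2 -8 -2
GT      -> -8 -2 0
DUP     -> -8 -2 0 0
SUB     -> -8 -2 0
EQ      -> -8 0
MUL     -> 0
DUP     -> 0 0
EQ      -> 1
STORE 0 -> (empty)
GT  — needs 2 operands, stack has 0 → underflow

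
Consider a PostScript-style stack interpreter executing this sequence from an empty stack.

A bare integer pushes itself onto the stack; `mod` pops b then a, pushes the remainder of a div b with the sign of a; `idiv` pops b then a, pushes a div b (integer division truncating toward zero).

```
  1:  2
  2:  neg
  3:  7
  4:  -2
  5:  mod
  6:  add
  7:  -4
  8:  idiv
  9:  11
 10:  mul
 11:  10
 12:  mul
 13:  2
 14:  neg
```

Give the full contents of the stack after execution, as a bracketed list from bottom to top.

2    : 2
neg  : -2
7    : -2 7
-2   : -2 7 -2
mod  : -2 1
add  : -1
-4   : -1 -4
idiv : 0
11   : 0 11
mul  : 0
10   : 0 10
mul  : 0
2    : 0 2
neg  : 0 -2

[0, -2]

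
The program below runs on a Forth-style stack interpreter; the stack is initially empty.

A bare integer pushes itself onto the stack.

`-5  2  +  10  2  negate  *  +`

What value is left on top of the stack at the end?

-5      -5
2       -5 2
+       -3
10      -3 10
2       -3 10 2
negate  -3 10 -2
*       -3 -20
+       -23

-23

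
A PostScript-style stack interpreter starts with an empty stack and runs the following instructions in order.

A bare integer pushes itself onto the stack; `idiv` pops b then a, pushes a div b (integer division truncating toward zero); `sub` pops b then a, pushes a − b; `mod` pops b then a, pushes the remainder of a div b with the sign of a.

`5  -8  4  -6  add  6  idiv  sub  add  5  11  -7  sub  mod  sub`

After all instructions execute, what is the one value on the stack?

-8

5    : 5
-8   : 5 -8
4    : 5 -8 4
-6   : 5 -8 4 -6
add  : 5 -8 -2
6    : 5 -8 -2 6
idiv : 5 -8 0
sub  : 5 -8
add  : -3
5    : -3 5
11   : -3 5 11
-7   : -3 5 11 -7
sub  : -3 5 18
mod  : -3 5
sub  : -8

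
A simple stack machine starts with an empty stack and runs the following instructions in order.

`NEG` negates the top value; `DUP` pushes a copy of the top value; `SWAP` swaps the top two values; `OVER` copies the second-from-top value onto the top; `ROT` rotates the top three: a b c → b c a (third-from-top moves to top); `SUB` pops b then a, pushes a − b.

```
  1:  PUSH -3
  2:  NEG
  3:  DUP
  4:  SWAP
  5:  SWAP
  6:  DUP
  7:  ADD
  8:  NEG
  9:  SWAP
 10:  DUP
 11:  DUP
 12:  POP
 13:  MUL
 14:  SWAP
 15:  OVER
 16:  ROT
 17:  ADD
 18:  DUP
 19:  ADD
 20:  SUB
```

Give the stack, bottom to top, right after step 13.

PUSH -3 -> -3
NEG     -> 3
DUP     -> 3 3
SWAP    -> 3 3
SWAP    -> 3 3
DUP     -> 3 3 3
ADD     -> 3 6
NEG     -> 3 -6
SWAP    -> -6 3
DUP     -> -6 3 3
DUP     -> -6 3 3 3
POP     -> -6 3 3
MUL     -> -6 9

[-6, 9]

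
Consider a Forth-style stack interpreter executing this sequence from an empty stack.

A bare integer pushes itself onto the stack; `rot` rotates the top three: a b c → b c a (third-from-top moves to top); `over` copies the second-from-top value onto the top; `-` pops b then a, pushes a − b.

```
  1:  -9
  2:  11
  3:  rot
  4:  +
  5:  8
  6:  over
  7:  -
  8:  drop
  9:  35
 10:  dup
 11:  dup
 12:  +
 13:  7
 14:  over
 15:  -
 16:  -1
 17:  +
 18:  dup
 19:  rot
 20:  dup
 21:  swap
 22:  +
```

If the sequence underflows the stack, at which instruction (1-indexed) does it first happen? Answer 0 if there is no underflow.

-9 : -9
11 : -9 11
rot  — needs 3 operands, stack has 2 → underflow

3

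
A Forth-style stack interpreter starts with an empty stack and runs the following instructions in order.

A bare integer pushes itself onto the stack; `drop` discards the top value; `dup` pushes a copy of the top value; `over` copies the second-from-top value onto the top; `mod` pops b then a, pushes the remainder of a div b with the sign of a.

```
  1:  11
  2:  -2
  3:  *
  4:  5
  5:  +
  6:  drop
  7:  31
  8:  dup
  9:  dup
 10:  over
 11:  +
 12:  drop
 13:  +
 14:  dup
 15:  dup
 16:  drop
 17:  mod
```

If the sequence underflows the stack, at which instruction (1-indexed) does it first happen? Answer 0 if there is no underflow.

0

11   -> [11]
-2   -> [11, -2]
*    -> [-22]
5    -> [-22, 5]
+    -> [-17]
drop -> []
31   -> [31]
dup  -> [31, 31]
dup  -> [31, 31, 31]
over -> [31, 31, 31, 31]
+    -> [31, 31, 62]
drop -> [31, 31]
+    -> [62]
dup  -> [62, 62]
dup  -> [62, 62, 62]
drop -> [62, 62]
mod  -> [0]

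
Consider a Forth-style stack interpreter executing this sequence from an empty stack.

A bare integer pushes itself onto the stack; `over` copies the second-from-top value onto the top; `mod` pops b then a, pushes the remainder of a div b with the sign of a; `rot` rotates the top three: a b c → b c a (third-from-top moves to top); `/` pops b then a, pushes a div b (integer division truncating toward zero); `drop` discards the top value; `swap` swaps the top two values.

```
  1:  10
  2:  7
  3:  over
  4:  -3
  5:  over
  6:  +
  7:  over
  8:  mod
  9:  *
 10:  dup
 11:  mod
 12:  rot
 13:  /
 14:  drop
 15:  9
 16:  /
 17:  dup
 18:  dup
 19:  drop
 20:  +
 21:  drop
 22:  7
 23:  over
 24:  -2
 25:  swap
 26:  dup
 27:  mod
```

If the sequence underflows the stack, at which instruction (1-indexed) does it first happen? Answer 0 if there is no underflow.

23

10   : 10
7    : 10 7
over : 10 7 10
-3   : 10 7 10 -3
over : 10 7 10 -3 10
+    : 10 7 10 7
over : 10 7 10 7 10
mod  : 10 7 10 7
*    : 10 7 70
dup  : 10 7 70 70
mod  : 10 7 0
rot  : 7 0 10
/    : 7 0
drop : 7
9    : 7 9
/    : 0
dup  : 0 0
dup  : 0 0 0
drop : 0 0
+    : 0
drop : (empty)
7    : 7
over  — needs 2 operands, stack has 1 → underflow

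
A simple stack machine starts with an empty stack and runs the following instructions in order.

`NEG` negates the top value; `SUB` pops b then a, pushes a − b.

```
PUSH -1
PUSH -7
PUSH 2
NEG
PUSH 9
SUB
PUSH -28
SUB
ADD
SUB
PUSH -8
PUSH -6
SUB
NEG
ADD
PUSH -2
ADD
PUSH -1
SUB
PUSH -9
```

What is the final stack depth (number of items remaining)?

2

PUSH -1  -> [-1]
PUSH -7  -> [-1, -7]
PUSH 2   -> [-1, -7, 2]
NEG      -> [-1, -7, -2]
PUSH 9   -> [-1, -7, -2, 9]
SUB      -> [-1, -7, -11]
PUSH -28 -> [-1, -7, -11, -28]
SUB      -> [-1, -7, 17]
ADD      -> [-1, 10]
SUB      -> [-11]
PUSH -8  -> [-11, -8]
PUSH -6  -> [-11, -8, -6]
SUB      -> [-11, -2]
NEG      -> [-11, 2]
ADD      -> [-9]
PUSH -2  -> [-9, -2]
ADD      -> [-11]
PUSH -1  -> [-11, -1]
SUB      -> [-10]
PUSH -9  -> [-10, -9]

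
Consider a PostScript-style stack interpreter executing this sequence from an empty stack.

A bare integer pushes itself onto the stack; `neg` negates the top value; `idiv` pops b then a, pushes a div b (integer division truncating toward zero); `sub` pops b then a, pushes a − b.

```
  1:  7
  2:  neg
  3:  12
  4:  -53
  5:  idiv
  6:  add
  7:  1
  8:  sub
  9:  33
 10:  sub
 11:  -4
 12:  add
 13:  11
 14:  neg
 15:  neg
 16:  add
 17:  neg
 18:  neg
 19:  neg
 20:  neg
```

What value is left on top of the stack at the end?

-34

7     7
neg   -7
12    -7 12
-53   -7 12 -53
idiv  -7 0
add   -7
1     -7 1
sub   -8
33    -8 33
sub   -41
-4    -41 -4
add   -45
11    -45 11
neg   -45 -11
neg   -45 11
add   -34
neg   34
neg   -34
neg   34
neg   -34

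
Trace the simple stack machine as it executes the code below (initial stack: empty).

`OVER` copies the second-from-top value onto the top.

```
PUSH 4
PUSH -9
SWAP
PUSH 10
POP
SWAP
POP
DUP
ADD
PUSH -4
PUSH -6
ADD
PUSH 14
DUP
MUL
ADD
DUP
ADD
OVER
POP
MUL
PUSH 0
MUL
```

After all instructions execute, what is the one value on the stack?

0

PUSH 4   [4]
PUSH -9  [4, -9]
SWAP     [-9, 4]
PUSH 10  [-9, 4, 10]
POP      [-9, 4]
SWAP     [4, -9]
POP      [4]
DUP      [4, 4]
ADD      [8]
PUSH -4  [8, -4]
PUSH -6  [8, -4, -6]
ADD      [8, -10]
PUSH 14  [8, -10, 14]
DUP      [8, -10, 14, 14]
MUL      [8, -10, 196]
ADD      [8, 186]
DUP      [8, 186, 186]
ADD      [8, 372]
OVER     [8, 372, 8]
POP      [8, 372]
MUL      [2976]
PUSH 0   [2976, 0]
MUL      [0]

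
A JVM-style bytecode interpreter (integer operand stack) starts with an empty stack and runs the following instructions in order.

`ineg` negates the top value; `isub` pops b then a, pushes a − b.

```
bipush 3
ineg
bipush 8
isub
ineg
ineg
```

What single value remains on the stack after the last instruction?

bipush 3 -> 3
ineg     -> -3
bipush 8 -> -3 8
isub     -> -11
ineg     -> 11
ineg     -> -11

-11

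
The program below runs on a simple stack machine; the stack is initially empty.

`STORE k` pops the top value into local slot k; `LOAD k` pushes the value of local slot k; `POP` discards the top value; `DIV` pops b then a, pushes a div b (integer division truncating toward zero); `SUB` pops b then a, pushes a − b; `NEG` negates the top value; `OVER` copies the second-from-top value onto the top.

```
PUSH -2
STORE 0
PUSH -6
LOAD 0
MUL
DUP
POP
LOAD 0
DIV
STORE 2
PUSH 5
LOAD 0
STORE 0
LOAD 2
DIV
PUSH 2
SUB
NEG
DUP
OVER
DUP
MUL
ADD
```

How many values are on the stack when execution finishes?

PUSH -2  -2
STORE 0  (empty)
PUSH -6  -6
LOAD 0   -6 -2
MUL      12
DUP      12 12
POP      12
LOAD 0   12 -2
DIV      -6
STORE 2  (empty)
PUSH 5   5
LOAD 0   5 -2
STORE 0  5
LOAD 2   5 -6
DIV      0
PUSH 2   0 2
SUB      -2
NEG      2
DUP      2 2
OVER     2 2 2
DUP      2 2 2 2
MUL      2 2 4
ADD      2 6

2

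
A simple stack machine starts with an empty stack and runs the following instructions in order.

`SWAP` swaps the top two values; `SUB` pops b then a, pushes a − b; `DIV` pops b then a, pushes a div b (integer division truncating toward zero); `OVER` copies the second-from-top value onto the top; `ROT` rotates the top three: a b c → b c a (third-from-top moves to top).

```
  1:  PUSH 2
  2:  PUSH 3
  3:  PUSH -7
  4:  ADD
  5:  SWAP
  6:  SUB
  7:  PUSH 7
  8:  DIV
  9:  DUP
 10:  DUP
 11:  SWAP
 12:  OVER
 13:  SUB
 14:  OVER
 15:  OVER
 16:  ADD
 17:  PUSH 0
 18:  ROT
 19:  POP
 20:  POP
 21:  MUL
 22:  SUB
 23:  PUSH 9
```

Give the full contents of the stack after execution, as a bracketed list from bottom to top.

PUSH 2  → [2]
PUSH 3  → [2, 3]
PUSH -7 → [2, 3, -7]
ADD     → [2, -4]
SWAP    → [-4, 2]
SUB     → [-6]
PUSH 7  → [-6, 7]
DIV     → [0]
DUP     → [0, 0]
DUP     → [0, 0, 0]
SWAP    → [0, 0, 0]
OVER    → [0, 0, 0, 0]
SUB     → [0, 0, 0]
OVER    → [0, 0, 0, 0]
OVER    → [0, 0, 0, 0, 0]
ADD     → [0, 0, 0, 0]
PUSH 0  → [0, 0, 0, 0, 0]
ROT     → [0, 0, 0, 0, 0]
POP     → [0, 0, 0, 0]
POP     → [0, 0, 0]
MUL     → [0, 0]
SUB     → [0]
PUSH 9  → [0, 9]

[0, 9]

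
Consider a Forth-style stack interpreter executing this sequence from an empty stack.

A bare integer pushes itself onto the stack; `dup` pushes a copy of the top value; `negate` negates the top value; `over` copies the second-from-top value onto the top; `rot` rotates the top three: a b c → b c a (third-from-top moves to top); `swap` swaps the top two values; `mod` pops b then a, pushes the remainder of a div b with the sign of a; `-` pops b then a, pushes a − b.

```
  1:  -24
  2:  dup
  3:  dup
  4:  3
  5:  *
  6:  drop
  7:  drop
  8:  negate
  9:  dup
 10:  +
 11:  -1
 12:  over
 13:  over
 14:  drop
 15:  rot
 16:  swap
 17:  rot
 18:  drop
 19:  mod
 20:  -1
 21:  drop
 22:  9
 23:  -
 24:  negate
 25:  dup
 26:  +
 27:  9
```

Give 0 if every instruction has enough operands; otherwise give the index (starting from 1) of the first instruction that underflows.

-24    : -24
dup    : -24 -24
dup    : -24 -24 -24
3      : -24 -24 -24 3
*      : -24 -24 -72
drop   : -24 -24
drop   : -24
negate : 24
dup    : 24 24
+      : 48
-1     : 48 -1
over   : 48 -1 48
over   : 48 -1 48 -1
drop   : 48 -1 48
rot    : -1 48 48
swap   : -1 48 48
rot    : 48 48 -1
drop   : 48 48
mod    : 0
-1     : 0 -1
drop   : 0
9      : 0 9
-      : -9
negate : 9
dup    : 9 9
+      : 18
9      : 18 9

0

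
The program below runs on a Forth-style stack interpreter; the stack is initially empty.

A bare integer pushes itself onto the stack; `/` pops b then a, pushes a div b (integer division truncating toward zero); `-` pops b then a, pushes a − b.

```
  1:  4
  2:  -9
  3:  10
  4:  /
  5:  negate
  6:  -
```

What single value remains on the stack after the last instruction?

4      -> [4]
-9     -> [4, -9]
10     -> [4, -9, 10]
/      -> [4, 0]
negate -> [4, 0]
-      -> [4]

4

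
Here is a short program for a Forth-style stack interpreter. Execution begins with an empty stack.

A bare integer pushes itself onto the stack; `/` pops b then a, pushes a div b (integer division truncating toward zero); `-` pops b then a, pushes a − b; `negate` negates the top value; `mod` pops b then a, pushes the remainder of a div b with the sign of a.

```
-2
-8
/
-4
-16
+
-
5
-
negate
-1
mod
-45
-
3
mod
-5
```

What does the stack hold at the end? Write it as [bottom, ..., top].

-2     -> -2
-8     -> -2 -8
/      -> 0
-4     -> 0 -4
-16    -> 0 -4 -16
+      -> 0 -20
-      -> 20
5      -> 20 5
-      -> 15
negate -> -15
-1     -> -15 -1
mod    -> 0
-45    -> 0 -45
-      -> 45
3      -> 45 3
mod    -> 0
-5     -> 0 -5

[0, -5]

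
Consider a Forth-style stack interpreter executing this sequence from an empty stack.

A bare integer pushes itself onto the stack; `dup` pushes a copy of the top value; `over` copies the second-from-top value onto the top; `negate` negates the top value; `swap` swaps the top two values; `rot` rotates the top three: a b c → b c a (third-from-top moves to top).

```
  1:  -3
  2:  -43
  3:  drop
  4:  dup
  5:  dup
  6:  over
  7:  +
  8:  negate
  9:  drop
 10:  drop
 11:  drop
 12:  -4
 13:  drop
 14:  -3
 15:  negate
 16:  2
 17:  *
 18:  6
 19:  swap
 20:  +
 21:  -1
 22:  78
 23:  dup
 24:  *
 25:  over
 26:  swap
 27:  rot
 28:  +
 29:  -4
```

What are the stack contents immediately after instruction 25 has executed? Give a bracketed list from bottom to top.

-3      [-3]
-43     [-3, -43]
drop    [-3]
dup     [-3, -3]
dup     [-3, -3, -3]
over    [-3, -3, -3, -3]
+       [-3, -3, -6]
negate  [-3, -3, 6]
drop    [-3, -3]
drop    [-3]
drop    []
-4      [-4]
drop    []
-3      [-3]
negate  [3]
2       [3, 2]
*       [6]
6       [6, 6]
swap    [6, 6]
+       [12]
-1      [12, -1]
78      [12, -1, 78]
dup     [12, -1, 78, 78]
*       [12, -1, 6084]
over    [12, -1, 6084, -1]

[12, -1, 6084, -1]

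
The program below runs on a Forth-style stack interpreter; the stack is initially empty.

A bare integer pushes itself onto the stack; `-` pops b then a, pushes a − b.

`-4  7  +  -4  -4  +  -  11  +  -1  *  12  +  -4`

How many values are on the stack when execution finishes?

-4 → -4
7  → -4 7
+  → 3
-4 → 3 -4
-4 → 3 -4 -4
+  → 3 -8
-  → 11
11 → 11 11
+  → 22
-1 → 22 -1
*  → -22
12 → -22 12
+  → -10
-4 → -10 -4

2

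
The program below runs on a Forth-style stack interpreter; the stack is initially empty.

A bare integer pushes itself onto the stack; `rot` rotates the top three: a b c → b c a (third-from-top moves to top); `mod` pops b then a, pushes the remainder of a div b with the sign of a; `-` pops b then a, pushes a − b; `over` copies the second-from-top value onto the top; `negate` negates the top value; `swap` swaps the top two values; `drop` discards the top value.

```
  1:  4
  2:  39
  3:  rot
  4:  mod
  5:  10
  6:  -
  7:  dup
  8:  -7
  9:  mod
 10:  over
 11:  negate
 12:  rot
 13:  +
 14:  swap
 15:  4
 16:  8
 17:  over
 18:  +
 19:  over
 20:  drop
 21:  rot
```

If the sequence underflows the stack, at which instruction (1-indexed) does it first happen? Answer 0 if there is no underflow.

3

4   [4]
39  [4, 39]
rot  — needs 3 operands, stack has 2 → underflow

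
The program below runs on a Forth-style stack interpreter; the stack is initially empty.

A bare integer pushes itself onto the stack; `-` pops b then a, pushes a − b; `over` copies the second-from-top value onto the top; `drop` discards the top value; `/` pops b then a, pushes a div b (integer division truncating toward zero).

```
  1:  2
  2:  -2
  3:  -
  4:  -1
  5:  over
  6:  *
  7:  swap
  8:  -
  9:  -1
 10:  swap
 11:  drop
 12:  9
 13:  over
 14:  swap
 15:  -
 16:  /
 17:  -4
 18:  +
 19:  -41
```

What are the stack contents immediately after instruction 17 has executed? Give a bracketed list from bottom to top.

[0, -4]

2    -> [2]
-2   -> [2, -2]
-    -> [4]
-1   -> [4, -1]
over -> [4, -1, 4]
*    -> [4, -4]
swap -> [-4, 4]
-    -> [-8]
-1   -> [-8, -1]
swap -> [-1, -8]
drop -> [-1]
9    -> [-1, 9]
over -> [-1, 9, -1]
swap -> [-1, -1, 9]
-    -> [-1, -10]
/    -> [0]
-4   -> [0, -4]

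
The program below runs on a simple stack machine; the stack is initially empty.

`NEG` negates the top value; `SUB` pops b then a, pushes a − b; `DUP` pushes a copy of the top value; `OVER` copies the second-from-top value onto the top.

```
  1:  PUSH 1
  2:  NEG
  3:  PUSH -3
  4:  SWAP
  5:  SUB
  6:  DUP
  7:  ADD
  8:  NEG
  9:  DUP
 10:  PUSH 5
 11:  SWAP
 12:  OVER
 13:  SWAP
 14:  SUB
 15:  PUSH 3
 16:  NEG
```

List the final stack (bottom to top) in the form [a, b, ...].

PUSH 1  -> [1]
NEG     -> [-1]
PUSH -3 -> [-1, -3]
SWAP    -> [-3, -1]
SUB     -> [-2]
DUP     -> [-2, -2]
ADD     -> [-4]
NEG     -> [4]
DUP     -> [4, 4]
PUSH 5  -> [4, 4, 5]
SWAP    -> [4, 5, 4]
OVER    -> [4, 5, 4, 5]
SWAP    -> [4, 5, 5, 4]
SUB     -> [4, 5, 1]
PUSH 3  -> [4, 5, 1, 3]
NEG     -> [4, 5, 1, -3]

[4, 5, 1, -3]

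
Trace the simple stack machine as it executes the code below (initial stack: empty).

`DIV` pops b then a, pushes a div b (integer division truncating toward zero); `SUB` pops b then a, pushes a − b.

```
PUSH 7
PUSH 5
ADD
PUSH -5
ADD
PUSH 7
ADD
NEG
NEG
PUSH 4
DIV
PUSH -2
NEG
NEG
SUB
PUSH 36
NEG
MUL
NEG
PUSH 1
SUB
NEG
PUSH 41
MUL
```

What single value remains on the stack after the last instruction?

-7339

PUSH 7  -> 7
PUSH 5  -> 7 5
ADD     -> 12
PUSH -5 -> 12 -5
ADD     -> 7
PUSH 7  -> 7 7
ADD     -> 14
NEG     -> -14
NEG     -> 14
PUSH 4  -> 14 4
DIV     -> 3
PUSH -2 -> 3 -2
NEG     -> 3 2
NEG     -> 3 -2
SUB     -> 5
PUSH 36 -> 5 36
NEG     -> 5 -36
MUL     -> -180
NEG     -> 180
PUSH 1  -> 180 1
SUB     -> 179
NEG     -> -179
PUSH 41 -> -179 41
MUL     -> -7339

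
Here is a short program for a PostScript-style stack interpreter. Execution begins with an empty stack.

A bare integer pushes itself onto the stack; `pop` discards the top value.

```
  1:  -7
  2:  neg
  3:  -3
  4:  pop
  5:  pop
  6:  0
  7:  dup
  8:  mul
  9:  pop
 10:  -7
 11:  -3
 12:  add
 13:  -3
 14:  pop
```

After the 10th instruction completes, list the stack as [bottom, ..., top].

-7   [-7]
neg  [7]
-3   [7, -3]
pop  [7]
pop  []
0    [0]
dup  [0, 0]
mul  [0]
pop  []
-7   [-7]

[-7]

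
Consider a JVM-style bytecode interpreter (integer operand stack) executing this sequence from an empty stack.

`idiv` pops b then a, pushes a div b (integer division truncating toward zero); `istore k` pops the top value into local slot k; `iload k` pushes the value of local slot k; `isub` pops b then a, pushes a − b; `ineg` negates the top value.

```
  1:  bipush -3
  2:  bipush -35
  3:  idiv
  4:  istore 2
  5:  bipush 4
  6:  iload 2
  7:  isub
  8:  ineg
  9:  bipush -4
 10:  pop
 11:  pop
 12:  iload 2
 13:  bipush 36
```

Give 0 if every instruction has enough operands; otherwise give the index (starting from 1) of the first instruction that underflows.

0

bipush -3  → [-3]
bipush -35 → [-3, -35]
idiv       → [0]
istore 2   → []
bipush 4   → [4]
iload 2    → [4, 0]
isub       → [4]
ineg       → [-4]
bipush -4  → [-4, -4]
pop        → [-4]
pop        → []
iload 2    → [0]
bipush 36  → [0, 36]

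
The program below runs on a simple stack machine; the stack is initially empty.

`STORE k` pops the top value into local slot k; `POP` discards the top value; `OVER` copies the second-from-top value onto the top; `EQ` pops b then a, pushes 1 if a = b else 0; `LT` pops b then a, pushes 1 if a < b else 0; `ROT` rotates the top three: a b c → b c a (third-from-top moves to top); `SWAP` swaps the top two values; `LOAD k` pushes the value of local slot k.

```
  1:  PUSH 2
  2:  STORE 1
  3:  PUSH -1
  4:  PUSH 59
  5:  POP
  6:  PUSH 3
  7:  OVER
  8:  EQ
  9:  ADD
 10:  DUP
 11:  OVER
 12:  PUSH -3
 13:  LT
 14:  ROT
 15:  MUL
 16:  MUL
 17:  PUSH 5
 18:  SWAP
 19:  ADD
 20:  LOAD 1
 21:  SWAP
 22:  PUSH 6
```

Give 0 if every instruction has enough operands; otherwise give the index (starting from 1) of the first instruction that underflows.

PUSH 2  → 2
STORE 1 → (empty)
PUSH -1 → -1
PUSH 59 → -1 59
POP     → -1
PUSH 3  → -1 3
OVER    → -1 3 -1
EQ      → -1 0
ADD     → -1
DUP     → -1 -1
OVER    → -1 -1 -1
PUSH -3 → -1 -1 -1 -3
LT      → -1 -1 0
ROT     → -1 0 -1
MUL     → -1 0
MUL     → 0
PUSH 5  → 0 5
SWAP    → 5 0
ADD     → 5
LOAD 1  → 5 2
SWAP    → 2 5
PUSH 6  → 2 5 6

0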